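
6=6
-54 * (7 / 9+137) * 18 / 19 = -7048.42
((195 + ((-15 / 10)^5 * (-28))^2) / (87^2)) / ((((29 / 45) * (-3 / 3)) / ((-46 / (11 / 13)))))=394935645 / 780448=506.04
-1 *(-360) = 360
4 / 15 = 0.27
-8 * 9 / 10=-7.20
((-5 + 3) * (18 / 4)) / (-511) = 0.02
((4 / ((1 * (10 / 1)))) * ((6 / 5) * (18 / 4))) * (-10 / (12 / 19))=-171 / 5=-34.20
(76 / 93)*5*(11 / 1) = 44.95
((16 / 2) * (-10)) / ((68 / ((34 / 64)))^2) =-5 / 1024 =-0.00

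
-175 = -175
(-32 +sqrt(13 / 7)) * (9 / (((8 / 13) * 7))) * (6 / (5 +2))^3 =-101088 / 2401 +3159 * sqrt(91) / 16807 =-40.31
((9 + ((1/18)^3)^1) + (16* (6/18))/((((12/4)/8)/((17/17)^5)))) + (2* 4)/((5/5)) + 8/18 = 31.67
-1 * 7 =-7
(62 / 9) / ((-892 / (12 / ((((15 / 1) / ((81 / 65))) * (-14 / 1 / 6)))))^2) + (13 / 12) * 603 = 672530428775253 / 1029514622500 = 653.25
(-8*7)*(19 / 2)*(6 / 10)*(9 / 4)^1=-3591 / 5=-718.20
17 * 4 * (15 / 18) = 170 / 3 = 56.67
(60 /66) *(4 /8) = 5 /11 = 0.45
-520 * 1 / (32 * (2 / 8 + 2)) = -65 / 9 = -7.22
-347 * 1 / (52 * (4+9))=-347 / 676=-0.51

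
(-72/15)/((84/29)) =-58/35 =-1.66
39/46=0.85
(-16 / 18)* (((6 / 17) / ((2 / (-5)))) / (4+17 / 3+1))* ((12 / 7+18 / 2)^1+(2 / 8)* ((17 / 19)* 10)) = 17225 / 18088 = 0.95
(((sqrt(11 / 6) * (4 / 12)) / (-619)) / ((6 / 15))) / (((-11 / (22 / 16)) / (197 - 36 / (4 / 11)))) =245 * sqrt(66) / 89136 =0.02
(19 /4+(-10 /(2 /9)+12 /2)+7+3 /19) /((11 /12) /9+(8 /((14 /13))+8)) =-1.74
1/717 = 0.00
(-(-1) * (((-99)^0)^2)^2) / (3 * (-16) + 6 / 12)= -2 / 95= -0.02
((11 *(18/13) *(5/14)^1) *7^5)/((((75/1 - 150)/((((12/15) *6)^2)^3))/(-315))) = 953924712136704/203125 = 4696244736.67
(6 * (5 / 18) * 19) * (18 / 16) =285 / 8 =35.62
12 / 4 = 3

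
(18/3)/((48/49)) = 49/8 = 6.12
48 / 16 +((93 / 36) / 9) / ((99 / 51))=11219 / 3564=3.15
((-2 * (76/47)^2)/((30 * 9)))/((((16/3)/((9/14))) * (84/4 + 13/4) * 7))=-0.00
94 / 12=47 / 6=7.83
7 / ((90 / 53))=371 / 90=4.12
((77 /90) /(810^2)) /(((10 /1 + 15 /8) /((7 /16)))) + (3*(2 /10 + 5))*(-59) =-10326252923461 /11219310000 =-920.40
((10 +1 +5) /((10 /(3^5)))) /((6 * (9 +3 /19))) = 1026 /145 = 7.08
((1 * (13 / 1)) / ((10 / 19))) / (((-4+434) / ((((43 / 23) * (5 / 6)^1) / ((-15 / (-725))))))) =7163 / 1656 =4.33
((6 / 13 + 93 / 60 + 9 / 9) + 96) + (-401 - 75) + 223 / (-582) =-28551937 / 75660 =-377.37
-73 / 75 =-0.97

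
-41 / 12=-3.42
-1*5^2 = -25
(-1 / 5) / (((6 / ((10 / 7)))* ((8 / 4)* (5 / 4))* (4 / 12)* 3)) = -0.02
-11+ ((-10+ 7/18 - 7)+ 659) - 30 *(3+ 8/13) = 522.93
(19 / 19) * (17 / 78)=17 / 78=0.22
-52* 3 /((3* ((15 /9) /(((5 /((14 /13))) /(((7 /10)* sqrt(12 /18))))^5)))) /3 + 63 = 63- 84846251953125* sqrt(6) /564950498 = -367809.98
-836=-836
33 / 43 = 0.77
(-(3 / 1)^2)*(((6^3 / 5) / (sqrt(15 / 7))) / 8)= -81*sqrt(105) / 25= -33.20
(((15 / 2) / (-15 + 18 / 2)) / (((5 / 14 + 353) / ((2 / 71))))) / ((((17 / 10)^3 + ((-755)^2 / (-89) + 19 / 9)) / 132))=1233540000 / 599982889675273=0.00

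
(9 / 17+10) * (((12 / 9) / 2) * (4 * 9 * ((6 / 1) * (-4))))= -103104 / 17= -6064.94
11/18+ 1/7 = 95/126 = 0.75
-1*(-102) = 102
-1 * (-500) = 500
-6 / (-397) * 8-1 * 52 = -51.88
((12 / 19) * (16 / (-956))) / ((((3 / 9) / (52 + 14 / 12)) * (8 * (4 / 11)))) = -10527 / 18164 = -0.58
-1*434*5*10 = -21700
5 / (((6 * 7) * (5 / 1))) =1 / 42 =0.02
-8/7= -1.14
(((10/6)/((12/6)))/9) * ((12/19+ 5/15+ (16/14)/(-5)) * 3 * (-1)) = -1469/7182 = -0.20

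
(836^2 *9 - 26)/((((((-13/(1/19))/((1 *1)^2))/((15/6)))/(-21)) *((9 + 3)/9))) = 990680985/988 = 1002713.55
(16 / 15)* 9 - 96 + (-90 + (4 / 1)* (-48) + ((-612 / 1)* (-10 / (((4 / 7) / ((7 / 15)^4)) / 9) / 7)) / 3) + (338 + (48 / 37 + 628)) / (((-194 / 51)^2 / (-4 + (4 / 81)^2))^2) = -5576356992593624498 / 72532471503544875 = -76.88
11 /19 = 0.58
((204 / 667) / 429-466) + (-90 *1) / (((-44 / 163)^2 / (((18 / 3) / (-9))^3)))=-314867779 / 3147573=-100.04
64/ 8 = 8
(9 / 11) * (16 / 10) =72 / 55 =1.31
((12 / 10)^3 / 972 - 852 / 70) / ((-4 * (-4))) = -23959 / 31500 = -0.76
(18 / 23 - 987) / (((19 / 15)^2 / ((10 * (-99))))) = 5052638250 / 8303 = 608531.65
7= 7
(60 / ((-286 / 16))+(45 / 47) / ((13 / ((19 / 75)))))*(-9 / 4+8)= -2579979 / 134420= -19.19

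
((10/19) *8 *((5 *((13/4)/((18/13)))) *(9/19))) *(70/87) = 18.83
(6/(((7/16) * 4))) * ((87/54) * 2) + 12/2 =358/21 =17.05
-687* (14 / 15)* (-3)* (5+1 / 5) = 250068 / 25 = 10002.72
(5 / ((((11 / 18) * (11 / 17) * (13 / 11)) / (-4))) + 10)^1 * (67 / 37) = -314230 / 5291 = -59.39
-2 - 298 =-300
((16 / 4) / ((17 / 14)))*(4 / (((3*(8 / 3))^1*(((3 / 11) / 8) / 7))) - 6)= 16240 / 51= 318.43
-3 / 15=-1 / 5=-0.20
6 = 6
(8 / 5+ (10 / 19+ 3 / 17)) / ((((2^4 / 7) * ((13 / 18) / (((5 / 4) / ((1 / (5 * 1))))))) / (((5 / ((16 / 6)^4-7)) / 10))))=94890285 / 948369344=0.10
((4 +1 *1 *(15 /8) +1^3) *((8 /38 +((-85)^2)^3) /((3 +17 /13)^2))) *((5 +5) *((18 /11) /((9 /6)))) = 90827032100441325 /59584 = 1524352713823.20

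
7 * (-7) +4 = -45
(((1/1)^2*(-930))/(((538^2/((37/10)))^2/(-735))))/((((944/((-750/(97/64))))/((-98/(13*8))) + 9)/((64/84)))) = 16376149125/2121406481038829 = 0.00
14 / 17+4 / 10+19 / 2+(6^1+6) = 3863 / 170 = 22.72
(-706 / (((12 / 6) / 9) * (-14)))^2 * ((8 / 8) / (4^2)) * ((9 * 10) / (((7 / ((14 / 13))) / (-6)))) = -267386.07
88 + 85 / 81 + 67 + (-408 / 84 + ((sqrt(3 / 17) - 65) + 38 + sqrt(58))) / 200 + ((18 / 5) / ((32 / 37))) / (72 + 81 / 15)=sqrt(51) / 3400 + sqrt(58) / 200 + 1520827057 / 9752400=155.98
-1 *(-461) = 461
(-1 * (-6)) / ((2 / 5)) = 15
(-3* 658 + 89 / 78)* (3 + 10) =-25647.17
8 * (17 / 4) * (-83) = -2822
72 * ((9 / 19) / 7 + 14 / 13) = 142488 / 1729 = 82.41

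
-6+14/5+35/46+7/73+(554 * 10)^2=515311924657/16790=30691597.66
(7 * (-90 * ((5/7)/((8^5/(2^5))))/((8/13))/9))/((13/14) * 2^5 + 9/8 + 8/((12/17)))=-105/55808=-0.00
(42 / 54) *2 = 14 / 9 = 1.56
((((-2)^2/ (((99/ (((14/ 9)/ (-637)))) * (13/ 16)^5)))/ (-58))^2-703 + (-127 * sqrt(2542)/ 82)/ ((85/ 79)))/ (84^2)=-535825078923799217935396031/ 5378067932982149946254457744-10033 * sqrt(2542)/ 49180320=-0.11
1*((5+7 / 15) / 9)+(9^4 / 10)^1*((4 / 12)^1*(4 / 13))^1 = 119164 / 1755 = 67.90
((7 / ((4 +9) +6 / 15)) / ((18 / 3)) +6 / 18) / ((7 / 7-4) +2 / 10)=-845 / 5628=-0.15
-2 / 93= -0.02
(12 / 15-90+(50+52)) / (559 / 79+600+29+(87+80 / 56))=35392 / 2003255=0.02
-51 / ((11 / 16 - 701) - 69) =272 / 4103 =0.07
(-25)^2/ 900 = 25/ 36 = 0.69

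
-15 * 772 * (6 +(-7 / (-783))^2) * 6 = -28398660760 / 68121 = -416885.55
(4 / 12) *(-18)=-6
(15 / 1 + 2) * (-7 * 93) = -11067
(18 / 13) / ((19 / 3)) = 54 / 247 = 0.22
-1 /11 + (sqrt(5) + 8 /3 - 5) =-80 /33 + sqrt(5) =-0.19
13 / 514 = 0.03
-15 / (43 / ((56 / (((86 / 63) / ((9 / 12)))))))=-19845 / 1849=-10.73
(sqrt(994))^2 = 994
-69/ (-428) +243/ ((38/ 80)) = 4161471/ 8132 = 511.74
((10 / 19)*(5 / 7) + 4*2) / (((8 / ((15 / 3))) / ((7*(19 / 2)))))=348.12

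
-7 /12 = -0.58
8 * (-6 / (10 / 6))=-144 / 5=-28.80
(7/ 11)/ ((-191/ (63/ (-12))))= 147/ 8404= 0.02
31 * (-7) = -217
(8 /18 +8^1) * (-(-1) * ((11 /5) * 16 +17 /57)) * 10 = 2997.63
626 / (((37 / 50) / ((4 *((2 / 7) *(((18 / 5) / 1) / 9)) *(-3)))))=-300480 / 259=-1160.15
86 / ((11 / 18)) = 1548 / 11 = 140.73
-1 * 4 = -4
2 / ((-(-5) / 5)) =2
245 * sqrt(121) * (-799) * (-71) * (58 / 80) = 886730999 / 8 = 110841374.88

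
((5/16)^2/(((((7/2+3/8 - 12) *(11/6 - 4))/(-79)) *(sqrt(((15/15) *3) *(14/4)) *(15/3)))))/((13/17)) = -1343 *sqrt(42)/246064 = -0.04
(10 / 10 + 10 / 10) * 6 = 12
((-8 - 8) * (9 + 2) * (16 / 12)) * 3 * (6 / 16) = -264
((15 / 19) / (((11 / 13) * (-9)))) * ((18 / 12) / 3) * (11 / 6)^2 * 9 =-715 / 456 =-1.57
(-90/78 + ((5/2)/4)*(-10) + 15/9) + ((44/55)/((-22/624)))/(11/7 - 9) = -23017/8580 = -2.68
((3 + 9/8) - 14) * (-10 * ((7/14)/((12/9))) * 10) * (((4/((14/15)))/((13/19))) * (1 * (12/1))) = 5065875/182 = 27834.48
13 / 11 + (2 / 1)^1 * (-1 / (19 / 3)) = 181 / 209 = 0.87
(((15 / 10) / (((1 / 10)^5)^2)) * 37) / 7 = 555000000000 / 7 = 79285714285.71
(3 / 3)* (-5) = -5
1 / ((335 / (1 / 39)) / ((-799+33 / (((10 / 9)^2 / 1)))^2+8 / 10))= 29671729 / 650000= 45.65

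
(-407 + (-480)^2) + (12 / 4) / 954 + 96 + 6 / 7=512180029 / 2226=230089.86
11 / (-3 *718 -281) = -11 / 2435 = -0.00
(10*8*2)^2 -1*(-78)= 25678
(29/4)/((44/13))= 377/176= 2.14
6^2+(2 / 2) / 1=37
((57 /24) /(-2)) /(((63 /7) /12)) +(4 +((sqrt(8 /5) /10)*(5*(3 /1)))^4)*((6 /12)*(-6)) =-15739 /300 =-52.46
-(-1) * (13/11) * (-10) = -130/11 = -11.82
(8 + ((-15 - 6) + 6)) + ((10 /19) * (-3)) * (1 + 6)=-343 /19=-18.05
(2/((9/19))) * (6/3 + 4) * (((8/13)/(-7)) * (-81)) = 16416/91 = 180.40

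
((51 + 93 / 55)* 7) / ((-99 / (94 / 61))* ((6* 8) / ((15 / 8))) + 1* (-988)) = -476721 / 3402718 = -0.14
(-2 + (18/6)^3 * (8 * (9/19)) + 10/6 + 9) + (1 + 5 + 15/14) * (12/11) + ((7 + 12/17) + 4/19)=858817/6783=126.61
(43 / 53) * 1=43 / 53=0.81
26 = 26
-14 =-14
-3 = -3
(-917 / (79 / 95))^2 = 7589023225 / 6241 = 1215994.75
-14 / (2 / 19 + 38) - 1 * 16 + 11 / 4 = -9859 / 724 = -13.62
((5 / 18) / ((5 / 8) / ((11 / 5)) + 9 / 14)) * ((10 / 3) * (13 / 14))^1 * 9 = 14300 / 1713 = 8.35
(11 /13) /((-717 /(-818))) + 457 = 4268695 /9321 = 457.97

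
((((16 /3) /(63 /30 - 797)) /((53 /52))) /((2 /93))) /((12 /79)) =-2546960 /1263891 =-2.02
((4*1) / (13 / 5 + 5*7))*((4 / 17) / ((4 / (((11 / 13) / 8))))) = 55 / 83096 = 0.00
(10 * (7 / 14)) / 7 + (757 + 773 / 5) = 31931 / 35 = 912.31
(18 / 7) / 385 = 0.01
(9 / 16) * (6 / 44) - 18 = -6309 / 352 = -17.92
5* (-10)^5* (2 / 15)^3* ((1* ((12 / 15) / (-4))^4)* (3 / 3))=-256 / 135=-1.90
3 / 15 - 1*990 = -989.80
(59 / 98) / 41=59 / 4018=0.01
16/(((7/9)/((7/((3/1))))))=48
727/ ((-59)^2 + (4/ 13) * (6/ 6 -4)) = 0.21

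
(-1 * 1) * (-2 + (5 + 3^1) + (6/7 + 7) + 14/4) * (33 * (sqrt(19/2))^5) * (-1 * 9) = 1433982.00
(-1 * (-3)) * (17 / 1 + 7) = 72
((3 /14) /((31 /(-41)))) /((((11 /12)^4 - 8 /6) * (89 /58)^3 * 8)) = 31102413696 /1989788396911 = 0.02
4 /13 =0.31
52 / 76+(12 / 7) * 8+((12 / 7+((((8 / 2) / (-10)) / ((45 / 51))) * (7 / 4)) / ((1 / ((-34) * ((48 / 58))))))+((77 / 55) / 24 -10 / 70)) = 88751923 / 2314200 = 38.35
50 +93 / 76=3893 / 76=51.22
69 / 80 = 0.86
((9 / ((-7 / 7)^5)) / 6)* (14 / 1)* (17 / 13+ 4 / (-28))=-318 / 13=-24.46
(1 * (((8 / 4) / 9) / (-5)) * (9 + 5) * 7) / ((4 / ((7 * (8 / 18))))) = -1372 / 405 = -3.39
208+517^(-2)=55596113 / 267289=208.00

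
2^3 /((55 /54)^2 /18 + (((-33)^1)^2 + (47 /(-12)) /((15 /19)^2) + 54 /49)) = 514382400 /69690816487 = 0.01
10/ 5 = 2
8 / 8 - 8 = -7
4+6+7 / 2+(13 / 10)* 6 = 213 / 10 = 21.30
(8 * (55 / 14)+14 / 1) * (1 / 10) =159 / 35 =4.54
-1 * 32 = -32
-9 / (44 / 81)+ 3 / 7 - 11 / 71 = -356329 / 21868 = -16.29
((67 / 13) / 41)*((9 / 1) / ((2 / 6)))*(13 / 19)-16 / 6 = -805 / 2337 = -0.34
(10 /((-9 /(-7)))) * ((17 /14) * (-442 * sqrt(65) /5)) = -7514 * sqrt(65) /9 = -6731.09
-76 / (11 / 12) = -912 / 11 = -82.91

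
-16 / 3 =-5.33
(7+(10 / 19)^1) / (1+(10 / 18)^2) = 11583 / 2014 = 5.75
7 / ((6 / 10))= 35 / 3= 11.67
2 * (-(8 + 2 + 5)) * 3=-90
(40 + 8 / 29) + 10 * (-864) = -249392 / 29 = -8599.72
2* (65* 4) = 520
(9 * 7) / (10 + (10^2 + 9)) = 9 / 17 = 0.53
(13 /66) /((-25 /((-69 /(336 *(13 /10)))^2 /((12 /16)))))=-529 /2018016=-0.00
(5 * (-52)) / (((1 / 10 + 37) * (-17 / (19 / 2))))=24700 / 6307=3.92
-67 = -67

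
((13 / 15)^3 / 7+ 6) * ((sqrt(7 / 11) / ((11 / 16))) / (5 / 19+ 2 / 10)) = 10939972 * sqrt(77) / 6288975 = 15.26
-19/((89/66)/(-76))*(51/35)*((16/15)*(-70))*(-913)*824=39003898509312/445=87649210133.29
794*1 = 794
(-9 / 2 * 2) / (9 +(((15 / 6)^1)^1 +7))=-18 / 37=-0.49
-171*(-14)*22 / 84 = 627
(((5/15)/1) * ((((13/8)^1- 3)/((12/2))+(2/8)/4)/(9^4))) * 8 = -4/59049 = -0.00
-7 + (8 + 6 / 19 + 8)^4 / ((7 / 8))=73875294271 / 912247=80981.68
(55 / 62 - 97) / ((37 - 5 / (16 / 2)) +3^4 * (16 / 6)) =-23836 / 62589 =-0.38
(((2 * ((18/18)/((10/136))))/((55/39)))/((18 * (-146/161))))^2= 1.40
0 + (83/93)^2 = 6889/8649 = 0.80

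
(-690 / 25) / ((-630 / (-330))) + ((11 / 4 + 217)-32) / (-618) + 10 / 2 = -844517 / 86520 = -9.76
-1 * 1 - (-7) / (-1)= -8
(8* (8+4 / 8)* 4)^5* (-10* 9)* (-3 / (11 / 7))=2813884870164480 / 11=255807715469498.18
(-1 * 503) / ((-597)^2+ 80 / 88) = -5533 / 3920509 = -0.00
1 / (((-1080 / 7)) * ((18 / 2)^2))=-7 / 87480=-0.00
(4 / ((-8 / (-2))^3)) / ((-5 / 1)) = -1 / 80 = -0.01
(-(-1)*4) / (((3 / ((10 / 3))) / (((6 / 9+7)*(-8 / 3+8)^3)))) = 5169.16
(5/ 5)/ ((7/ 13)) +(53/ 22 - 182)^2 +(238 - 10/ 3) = 32489.42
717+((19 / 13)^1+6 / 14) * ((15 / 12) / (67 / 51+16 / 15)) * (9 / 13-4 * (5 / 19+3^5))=-248.11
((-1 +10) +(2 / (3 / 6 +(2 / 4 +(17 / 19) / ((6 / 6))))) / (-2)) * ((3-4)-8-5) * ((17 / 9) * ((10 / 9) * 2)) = -497.87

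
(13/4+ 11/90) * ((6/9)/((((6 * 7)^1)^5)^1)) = 607/35286632640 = 0.00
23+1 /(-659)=15156 /659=23.00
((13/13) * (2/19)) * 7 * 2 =28/19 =1.47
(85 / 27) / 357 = 5 / 567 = 0.01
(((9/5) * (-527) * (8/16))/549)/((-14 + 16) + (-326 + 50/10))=0.00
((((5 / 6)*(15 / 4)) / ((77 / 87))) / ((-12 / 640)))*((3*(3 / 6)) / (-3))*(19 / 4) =68875 / 154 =447.24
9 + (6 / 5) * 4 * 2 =93 / 5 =18.60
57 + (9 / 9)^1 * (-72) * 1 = -15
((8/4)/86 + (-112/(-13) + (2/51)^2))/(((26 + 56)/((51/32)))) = 12562465/74807616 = 0.17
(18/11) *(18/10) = 162/55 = 2.95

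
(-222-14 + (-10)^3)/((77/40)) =-49440/77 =-642.08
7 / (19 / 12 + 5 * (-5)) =-84 / 281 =-0.30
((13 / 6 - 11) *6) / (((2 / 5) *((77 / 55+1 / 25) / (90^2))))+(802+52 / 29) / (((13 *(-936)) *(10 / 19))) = -745312.63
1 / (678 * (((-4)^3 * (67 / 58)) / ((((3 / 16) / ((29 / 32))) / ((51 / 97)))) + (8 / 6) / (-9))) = -873 / 111290536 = -0.00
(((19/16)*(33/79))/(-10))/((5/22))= -6897/31600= -0.22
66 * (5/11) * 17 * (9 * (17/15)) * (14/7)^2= 20808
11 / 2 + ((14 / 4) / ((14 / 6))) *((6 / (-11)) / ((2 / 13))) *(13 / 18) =73 / 44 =1.66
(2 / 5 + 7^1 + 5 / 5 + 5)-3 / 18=397 / 30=13.23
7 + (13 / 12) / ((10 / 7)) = 7.76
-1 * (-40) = 40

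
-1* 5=-5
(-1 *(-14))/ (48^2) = 7/ 1152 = 0.01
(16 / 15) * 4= 64 / 15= 4.27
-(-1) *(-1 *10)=-10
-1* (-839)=839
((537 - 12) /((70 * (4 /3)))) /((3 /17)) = 255 /8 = 31.88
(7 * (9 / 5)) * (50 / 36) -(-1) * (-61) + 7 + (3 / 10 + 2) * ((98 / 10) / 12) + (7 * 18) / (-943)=-19664539 / 565800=-34.76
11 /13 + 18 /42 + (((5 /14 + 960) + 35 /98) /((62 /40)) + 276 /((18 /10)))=6553948 /8463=774.42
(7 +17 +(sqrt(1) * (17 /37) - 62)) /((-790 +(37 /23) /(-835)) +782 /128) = 1707247680 /35649426481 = 0.05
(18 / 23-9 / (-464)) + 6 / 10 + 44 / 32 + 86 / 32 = 145793 / 26680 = 5.46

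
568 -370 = 198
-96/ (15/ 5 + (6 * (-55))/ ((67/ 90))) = 2144/ 9833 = 0.22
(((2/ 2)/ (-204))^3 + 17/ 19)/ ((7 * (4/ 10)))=721621345/ 2258250624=0.32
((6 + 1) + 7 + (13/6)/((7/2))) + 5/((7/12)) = 487/21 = 23.19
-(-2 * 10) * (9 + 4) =260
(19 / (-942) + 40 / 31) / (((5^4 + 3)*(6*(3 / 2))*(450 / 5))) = 37091 / 14854473360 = 0.00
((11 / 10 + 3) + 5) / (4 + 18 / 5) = 91 / 76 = 1.20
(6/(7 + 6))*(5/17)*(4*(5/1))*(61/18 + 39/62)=224200/20553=10.91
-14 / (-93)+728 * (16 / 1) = 1083278 / 93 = 11648.15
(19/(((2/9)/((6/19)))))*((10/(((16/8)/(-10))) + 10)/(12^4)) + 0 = -5/96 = -0.05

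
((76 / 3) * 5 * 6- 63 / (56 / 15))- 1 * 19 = 5793 / 8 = 724.12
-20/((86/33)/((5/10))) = -165/43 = -3.84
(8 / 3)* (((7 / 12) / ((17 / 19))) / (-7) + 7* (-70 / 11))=-200338 / 1683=-119.04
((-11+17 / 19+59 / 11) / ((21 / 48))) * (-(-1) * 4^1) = -63424 / 1463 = -43.35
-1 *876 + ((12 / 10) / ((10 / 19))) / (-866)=-18965457 / 21650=-876.00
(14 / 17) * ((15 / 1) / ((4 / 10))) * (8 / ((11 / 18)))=75600 / 187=404.28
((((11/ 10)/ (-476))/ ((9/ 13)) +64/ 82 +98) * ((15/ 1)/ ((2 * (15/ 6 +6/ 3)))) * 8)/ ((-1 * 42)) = -173496137/ 5532786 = -31.36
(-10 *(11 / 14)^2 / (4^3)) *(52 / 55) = -0.09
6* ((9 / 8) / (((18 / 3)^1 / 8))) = 9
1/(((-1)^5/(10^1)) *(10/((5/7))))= -5/7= -0.71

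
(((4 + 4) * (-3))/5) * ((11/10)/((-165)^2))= -4/20625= -0.00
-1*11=-11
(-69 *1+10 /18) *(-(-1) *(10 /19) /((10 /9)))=-616 /19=-32.42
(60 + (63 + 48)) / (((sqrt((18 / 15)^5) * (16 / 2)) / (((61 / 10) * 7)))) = 40565 * sqrt(30) / 384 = 578.60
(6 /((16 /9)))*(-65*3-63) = -3483 /4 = -870.75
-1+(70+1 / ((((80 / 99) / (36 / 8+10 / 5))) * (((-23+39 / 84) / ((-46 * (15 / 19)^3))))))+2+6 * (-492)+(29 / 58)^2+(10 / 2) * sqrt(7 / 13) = -24866006721 / 8656058+5 * sqrt(91) / 13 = -2869.00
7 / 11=0.64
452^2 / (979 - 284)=204304 / 695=293.96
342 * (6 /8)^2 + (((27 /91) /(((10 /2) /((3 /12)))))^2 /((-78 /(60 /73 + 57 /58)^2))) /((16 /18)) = 2376054663500306853 /12351162007475200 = 192.37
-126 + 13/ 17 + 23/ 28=-59221/ 476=-124.41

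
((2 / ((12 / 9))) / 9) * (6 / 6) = 1 / 6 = 0.17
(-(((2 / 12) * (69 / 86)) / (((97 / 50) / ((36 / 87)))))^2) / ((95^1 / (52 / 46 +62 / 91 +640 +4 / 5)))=-139206092400 / 25297136768449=-0.01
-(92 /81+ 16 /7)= -1940 /567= -3.42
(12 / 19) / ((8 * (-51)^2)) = 1 / 32946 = 0.00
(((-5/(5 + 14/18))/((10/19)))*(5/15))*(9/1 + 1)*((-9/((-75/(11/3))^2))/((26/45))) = 0.20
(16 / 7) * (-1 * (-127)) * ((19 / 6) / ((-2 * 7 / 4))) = -38608 / 147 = -262.64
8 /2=4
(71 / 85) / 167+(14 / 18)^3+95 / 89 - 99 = -89756581664 / 920985795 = -97.46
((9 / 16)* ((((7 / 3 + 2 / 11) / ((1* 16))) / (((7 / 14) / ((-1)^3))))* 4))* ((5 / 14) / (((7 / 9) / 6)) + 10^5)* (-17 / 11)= 20742271455 / 189728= 109326.36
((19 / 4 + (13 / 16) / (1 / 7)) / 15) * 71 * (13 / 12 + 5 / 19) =3640099 / 54720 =66.52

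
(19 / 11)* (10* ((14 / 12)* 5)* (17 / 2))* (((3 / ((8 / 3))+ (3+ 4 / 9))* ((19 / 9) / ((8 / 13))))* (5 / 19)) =1208787125 / 342144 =3532.98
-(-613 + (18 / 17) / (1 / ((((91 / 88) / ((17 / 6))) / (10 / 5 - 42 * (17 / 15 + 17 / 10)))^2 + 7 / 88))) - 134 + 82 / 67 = 152990509799 / 318637528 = 480.14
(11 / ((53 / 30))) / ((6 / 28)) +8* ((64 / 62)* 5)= 115580 / 1643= 70.35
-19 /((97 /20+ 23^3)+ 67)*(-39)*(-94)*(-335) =1889400 /991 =1906.56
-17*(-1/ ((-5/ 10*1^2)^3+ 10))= 136/ 79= 1.72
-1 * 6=-6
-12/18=-2/3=-0.67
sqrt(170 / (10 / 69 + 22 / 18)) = 3 * sqrt(1106530) / 283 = 11.15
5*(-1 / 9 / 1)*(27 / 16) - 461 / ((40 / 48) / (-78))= 3451893 / 80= 43148.66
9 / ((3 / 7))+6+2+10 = 39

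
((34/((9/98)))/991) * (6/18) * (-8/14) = -1904/26757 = -0.07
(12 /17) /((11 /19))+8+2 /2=10.22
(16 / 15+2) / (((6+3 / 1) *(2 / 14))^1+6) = 322 / 765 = 0.42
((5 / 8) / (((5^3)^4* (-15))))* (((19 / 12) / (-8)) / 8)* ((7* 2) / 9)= 133 / 20250000000000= 0.00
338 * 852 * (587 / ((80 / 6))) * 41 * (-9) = -23391174573 / 5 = -4678234914.60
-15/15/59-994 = -58647/59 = -994.02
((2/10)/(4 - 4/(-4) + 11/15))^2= 9/7396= 0.00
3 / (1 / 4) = 12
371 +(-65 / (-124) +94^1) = 57725 / 124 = 465.52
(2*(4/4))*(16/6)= 16/3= 5.33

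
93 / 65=1.43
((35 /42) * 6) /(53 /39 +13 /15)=975 /434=2.25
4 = 4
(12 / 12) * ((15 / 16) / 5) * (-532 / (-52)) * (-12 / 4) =-5.75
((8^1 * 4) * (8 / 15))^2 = 291.27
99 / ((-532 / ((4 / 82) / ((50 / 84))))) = -297 / 19475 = -0.02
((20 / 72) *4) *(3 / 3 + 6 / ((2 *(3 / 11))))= 40 / 3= 13.33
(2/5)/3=2/15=0.13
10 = 10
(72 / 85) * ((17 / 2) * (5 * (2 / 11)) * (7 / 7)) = 72 / 11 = 6.55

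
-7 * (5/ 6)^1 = -35/ 6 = -5.83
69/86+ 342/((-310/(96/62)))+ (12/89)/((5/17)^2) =120033693/183887350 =0.65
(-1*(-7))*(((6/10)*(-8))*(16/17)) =-2688/85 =-31.62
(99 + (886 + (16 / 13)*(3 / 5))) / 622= 1.58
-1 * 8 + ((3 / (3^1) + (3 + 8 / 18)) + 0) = -32 / 9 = -3.56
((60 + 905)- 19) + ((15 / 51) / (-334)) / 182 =946.00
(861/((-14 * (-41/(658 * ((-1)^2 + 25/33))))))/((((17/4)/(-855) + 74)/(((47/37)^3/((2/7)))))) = 23714371317420/141002401529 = 168.18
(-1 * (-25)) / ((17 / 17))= 25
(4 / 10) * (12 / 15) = 0.32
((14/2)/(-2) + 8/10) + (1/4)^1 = -2.45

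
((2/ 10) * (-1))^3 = -1/ 125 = -0.01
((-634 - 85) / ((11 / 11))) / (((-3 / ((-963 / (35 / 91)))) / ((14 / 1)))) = -42005418 / 5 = -8401083.60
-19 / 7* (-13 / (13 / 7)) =19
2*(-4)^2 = 32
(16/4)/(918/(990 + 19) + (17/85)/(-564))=11381520/2587751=4.40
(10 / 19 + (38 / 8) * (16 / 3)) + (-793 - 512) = -1279.14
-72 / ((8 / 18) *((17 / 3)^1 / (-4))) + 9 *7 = 3015 / 17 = 177.35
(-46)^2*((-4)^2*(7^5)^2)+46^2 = 9563482032260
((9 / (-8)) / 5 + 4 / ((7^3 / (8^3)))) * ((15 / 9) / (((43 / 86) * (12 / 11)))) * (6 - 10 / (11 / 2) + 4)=394165 / 2744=143.65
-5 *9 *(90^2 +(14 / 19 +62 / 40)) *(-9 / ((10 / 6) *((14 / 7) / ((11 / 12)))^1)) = 2743272279 / 3040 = 902392.20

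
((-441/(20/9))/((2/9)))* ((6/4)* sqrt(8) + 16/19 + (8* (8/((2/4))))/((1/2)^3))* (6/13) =-521669484/1235- 321489* sqrt(2)/260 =-424153.11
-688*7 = -4816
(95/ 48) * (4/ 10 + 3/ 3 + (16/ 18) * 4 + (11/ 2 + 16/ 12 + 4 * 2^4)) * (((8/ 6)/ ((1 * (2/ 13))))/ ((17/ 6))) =1684787/ 3672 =458.82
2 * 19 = 38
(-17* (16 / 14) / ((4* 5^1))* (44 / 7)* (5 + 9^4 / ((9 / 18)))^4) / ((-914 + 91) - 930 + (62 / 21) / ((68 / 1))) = 4530996286721797331472 / 43806385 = 103432325829255.19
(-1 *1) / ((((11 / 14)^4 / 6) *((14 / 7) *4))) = -28812 / 14641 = -1.97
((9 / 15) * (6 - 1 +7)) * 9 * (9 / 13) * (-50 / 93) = -24.12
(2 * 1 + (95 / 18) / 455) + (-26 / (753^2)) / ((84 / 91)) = 311374753 / 154793457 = 2.01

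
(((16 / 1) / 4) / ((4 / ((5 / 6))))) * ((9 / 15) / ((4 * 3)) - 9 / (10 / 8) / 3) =-47 / 24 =-1.96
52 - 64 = -12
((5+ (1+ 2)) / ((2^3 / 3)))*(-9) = -27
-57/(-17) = 3.35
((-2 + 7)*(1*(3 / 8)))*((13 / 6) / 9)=65 / 144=0.45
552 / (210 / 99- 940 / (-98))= 223146 / 4735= 47.13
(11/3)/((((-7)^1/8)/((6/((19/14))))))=-352/19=-18.53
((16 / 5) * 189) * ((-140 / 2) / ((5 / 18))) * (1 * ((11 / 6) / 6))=-46569.60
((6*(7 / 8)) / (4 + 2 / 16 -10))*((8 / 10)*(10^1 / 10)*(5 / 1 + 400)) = -13608 / 47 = -289.53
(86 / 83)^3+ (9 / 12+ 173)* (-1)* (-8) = 1391.11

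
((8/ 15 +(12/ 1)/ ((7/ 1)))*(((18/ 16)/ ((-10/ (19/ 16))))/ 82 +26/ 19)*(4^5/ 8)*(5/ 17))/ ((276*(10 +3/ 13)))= 2090620337/ 51043024620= 0.04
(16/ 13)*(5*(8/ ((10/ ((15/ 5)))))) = 192/ 13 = 14.77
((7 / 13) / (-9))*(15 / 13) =-35 / 507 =-0.07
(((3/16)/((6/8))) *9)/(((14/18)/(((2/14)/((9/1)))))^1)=9/196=0.05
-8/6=-4/3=-1.33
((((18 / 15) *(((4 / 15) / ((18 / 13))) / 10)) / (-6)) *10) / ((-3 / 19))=494 / 2025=0.24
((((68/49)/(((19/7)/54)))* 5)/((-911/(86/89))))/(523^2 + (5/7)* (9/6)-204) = -631584/1178965441813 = -0.00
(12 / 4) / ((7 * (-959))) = -3 / 6713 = -0.00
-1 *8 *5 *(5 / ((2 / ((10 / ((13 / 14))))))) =-14000 / 13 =-1076.92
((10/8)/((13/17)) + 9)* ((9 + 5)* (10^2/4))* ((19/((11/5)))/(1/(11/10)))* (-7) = -12871075/52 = -247520.67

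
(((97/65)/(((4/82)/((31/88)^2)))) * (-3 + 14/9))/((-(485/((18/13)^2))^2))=28723329/335220457000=0.00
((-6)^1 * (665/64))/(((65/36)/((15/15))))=-3591/104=-34.53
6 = 6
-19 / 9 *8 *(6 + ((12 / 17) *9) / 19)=-106.98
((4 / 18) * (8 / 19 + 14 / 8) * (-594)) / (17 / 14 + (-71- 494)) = 8470 / 16663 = 0.51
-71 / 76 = -0.93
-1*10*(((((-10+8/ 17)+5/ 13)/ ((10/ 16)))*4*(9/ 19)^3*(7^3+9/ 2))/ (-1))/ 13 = -32766392160/ 19705907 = -1662.77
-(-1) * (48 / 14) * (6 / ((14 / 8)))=576 / 49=11.76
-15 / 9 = -5 / 3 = -1.67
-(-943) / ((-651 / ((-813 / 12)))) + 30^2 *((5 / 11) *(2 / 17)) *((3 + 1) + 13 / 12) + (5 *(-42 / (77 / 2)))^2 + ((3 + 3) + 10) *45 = 5852128481 / 5356428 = 1092.54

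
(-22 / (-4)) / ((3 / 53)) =583 / 6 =97.17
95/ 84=1.13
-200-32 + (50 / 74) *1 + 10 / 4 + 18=-15601 / 74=-210.82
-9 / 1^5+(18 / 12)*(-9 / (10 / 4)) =-72 / 5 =-14.40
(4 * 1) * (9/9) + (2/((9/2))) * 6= 20/3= 6.67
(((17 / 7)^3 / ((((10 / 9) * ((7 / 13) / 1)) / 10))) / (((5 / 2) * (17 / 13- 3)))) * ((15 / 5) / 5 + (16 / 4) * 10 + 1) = -1554315984 / 660275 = -2354.04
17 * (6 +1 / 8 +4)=1377 / 8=172.12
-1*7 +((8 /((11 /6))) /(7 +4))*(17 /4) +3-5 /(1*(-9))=-1915 /1089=-1.76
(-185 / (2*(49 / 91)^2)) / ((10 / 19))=-118807 / 196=-606.16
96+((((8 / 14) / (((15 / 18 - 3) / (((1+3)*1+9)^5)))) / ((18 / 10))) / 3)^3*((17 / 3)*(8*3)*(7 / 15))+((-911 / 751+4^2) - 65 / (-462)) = -670087819334636584929869 / 1770547086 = -378463710247035.24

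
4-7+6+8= 11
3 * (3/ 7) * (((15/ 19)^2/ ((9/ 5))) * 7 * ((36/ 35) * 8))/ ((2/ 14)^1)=64800/ 361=179.50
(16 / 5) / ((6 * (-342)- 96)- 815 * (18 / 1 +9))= -0.00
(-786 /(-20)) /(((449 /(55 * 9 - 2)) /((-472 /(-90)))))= 7620794 /33675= 226.30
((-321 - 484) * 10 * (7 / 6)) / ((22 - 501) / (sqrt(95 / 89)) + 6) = 5353250 / 20416829 + 13495825 * sqrt(8455) / 61250487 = 20.52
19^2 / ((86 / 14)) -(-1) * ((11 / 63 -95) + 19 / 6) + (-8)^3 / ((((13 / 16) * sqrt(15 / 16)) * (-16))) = -178205 / 5418 + 2048 * sqrt(15) / 195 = 7.78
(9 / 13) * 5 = 45 / 13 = 3.46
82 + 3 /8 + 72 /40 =3367 /40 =84.18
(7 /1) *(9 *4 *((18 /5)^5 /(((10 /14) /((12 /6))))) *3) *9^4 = 131214670578432 /15625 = 8397738917.02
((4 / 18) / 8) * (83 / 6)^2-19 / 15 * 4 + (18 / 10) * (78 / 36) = 5377 / 1296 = 4.15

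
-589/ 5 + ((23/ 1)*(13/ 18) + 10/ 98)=-101.09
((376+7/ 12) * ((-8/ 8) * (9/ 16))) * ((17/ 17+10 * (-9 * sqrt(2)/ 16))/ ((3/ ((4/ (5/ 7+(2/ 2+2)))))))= -31633/ 416+1423485 * sqrt(2)/ 3328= 528.86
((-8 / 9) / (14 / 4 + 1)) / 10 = -8 / 405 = -0.02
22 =22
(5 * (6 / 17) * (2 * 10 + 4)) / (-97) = -720 / 1649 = -0.44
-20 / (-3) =20 / 3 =6.67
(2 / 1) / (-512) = -1 / 256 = -0.00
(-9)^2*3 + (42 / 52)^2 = 164709 / 676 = 243.65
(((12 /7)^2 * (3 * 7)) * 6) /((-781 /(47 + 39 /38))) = -2365200 /103873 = -22.77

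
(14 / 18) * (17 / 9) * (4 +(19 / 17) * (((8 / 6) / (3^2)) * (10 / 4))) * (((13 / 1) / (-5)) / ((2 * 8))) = -92183 / 87480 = -1.05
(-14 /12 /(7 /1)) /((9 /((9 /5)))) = -1 /30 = -0.03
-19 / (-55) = 19 / 55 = 0.35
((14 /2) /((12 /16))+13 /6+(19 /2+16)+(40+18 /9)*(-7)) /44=-257 /44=-5.84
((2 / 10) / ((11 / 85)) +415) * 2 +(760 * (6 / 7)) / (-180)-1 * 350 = 110758 / 231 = 479.47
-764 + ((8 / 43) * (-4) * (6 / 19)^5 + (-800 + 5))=-165990497495 / 106472257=-1559.00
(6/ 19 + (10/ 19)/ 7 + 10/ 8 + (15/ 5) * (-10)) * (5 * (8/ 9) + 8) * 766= -15408856/ 57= -270330.81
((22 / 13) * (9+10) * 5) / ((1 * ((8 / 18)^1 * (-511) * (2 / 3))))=-28215 / 26572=-1.06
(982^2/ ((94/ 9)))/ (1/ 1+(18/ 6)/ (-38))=164899404/ 1645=100242.80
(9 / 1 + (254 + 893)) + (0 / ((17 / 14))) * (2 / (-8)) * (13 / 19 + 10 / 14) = 1156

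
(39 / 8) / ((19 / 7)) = 273 / 152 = 1.80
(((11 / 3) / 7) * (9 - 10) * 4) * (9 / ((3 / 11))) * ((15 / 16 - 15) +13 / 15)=383207 / 420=912.40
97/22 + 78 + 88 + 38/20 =9477/55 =172.31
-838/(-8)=419/4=104.75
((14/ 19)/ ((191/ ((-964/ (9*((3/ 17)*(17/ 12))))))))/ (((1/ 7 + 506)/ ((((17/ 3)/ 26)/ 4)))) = -803012/ 4512998997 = -0.00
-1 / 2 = -0.50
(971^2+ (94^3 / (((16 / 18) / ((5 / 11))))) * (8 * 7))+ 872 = 272014803 / 11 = 24728618.45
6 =6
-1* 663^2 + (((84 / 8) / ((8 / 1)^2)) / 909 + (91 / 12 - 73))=-439634.42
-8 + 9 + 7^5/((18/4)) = 33623/9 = 3735.89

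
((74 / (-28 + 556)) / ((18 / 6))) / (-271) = -37 / 214632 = -0.00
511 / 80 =6.39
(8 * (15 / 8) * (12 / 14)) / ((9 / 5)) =50 / 7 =7.14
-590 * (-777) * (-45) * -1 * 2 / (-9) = -4584300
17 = 17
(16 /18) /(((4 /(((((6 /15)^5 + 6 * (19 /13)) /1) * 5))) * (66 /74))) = 26393284 /2413125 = 10.94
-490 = -490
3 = 3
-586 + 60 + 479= -47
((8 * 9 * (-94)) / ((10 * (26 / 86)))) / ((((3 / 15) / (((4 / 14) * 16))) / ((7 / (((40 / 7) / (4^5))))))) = -4172120064 / 65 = -64186462.52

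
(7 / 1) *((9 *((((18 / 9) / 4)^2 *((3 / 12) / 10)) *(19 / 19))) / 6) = 21 / 320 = 0.07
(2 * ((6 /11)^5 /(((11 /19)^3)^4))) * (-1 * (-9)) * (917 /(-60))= -23673368483060722645968 /2527235142496468855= -9367.30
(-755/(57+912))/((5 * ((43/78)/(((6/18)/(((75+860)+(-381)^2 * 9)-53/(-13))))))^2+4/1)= -86254220/12938872742036667660369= -0.00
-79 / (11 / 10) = -790 / 11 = -71.82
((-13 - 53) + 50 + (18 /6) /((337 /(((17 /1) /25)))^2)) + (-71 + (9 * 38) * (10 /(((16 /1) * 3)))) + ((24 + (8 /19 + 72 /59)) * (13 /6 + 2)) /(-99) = -1590833009398859 /94528305382500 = -16.83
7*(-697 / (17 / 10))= -2870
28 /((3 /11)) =308 /3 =102.67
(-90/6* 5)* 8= -600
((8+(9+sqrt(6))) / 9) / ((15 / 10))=2 * sqrt(6) / 27+34 / 27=1.44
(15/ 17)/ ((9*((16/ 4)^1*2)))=5/ 408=0.01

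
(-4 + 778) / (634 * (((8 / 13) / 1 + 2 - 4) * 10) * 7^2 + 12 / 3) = -5031 / 2795914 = -0.00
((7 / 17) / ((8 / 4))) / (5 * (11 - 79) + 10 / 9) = -63 / 103700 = -0.00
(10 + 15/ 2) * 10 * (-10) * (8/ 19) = -14000/ 19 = -736.84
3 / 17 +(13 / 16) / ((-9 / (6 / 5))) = 139 / 2040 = 0.07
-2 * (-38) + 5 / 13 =993 / 13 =76.38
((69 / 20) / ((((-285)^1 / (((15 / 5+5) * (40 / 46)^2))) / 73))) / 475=-2336 / 207575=-0.01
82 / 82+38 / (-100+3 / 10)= 617 / 997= 0.62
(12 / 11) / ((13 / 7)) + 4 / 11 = 136 / 143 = 0.95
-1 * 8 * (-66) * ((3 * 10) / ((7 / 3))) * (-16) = -760320 / 7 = -108617.14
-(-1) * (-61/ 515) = -61/ 515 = -0.12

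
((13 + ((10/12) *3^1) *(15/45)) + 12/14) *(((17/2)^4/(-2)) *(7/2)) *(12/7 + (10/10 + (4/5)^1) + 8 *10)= -150629371811/13440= -11207542.55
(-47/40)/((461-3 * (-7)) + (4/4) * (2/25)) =-235/96416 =-0.00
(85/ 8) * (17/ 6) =1445/ 48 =30.10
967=967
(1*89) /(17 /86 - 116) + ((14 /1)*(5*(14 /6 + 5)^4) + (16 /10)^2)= 4082708260106 /20166975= 202445.25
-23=-23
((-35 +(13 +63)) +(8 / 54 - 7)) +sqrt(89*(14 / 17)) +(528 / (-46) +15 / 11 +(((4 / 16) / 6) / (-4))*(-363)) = sqrt(21182) / 17 +6080087 / 218592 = 36.38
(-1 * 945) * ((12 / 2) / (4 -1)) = -1890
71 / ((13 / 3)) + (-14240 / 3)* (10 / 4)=-462161 / 39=-11850.28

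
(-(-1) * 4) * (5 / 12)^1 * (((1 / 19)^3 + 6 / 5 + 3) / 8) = 36011 / 41154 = 0.88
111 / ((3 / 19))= 703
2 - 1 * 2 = 0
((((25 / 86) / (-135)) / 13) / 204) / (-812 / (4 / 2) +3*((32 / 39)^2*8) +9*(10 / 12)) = 13 / 6121548972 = 0.00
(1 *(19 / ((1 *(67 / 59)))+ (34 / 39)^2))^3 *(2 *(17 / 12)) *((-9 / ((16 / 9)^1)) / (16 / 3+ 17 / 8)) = -96279188346748211669 / 9354919478140548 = -10291.82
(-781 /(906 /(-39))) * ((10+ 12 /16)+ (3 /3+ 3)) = 599027 /1208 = 495.88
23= 23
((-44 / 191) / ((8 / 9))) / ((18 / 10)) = -55 / 382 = -0.14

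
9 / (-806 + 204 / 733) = -6597 / 590594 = -0.01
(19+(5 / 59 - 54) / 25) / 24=6211 / 8850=0.70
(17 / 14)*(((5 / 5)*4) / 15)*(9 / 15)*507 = 17238 / 175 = 98.50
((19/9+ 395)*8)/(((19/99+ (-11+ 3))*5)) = -314512/3865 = -81.37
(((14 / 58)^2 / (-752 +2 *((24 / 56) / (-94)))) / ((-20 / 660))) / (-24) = -177331 / 1664581208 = -0.00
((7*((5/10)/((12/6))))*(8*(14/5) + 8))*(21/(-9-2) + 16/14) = -2242/55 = -40.76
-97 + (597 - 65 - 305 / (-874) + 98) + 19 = 482753 / 874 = 552.35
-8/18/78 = -2/351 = -0.01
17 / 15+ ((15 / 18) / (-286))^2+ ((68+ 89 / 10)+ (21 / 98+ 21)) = 10228754267 / 103062960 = 99.25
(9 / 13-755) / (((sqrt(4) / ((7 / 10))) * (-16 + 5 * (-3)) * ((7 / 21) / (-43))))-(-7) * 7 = -4229939 / 4030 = -1049.61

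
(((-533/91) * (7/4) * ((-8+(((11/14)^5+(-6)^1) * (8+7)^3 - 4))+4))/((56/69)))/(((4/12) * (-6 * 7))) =-29284935160143/1686616064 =-17363.13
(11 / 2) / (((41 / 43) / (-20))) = -4730 / 41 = -115.37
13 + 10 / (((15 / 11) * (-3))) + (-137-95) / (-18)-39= -140 / 9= -15.56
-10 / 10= -1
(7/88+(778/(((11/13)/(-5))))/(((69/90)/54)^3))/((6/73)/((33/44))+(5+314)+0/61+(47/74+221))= -4645715050673638531/1563806648844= -2970773.31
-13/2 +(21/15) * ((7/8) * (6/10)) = -1153/200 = -5.76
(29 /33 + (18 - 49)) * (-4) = 3976 /33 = 120.48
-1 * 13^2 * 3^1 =-507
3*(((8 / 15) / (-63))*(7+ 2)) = -8 / 35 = -0.23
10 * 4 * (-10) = -400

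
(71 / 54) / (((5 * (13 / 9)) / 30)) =71 / 13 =5.46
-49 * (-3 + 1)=98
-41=-41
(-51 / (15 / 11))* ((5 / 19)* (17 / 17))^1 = -187 / 19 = -9.84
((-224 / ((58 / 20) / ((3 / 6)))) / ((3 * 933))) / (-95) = 224 / 1542249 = 0.00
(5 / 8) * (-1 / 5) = -1 / 8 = -0.12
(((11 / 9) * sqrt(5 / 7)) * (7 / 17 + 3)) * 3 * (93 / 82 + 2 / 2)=7975 * sqrt(35) / 2091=22.56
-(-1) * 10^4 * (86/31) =860000/31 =27741.94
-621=-621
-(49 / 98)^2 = -1 / 4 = -0.25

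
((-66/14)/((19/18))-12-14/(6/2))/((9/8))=-67456/3591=-18.78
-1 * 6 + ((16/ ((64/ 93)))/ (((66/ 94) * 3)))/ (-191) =-152729/ 25212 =-6.06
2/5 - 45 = -223/5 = -44.60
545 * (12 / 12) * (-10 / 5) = -1090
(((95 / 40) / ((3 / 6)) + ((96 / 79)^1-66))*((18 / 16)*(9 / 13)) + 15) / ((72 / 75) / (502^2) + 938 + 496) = -547946472425 / 24742055190528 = -0.02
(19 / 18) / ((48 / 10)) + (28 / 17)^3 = 9949999 / 2122416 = 4.69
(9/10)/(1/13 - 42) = -117/5450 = -0.02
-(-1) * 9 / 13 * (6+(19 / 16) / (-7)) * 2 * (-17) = -137.24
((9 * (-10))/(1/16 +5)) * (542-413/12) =-243640/27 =-9023.70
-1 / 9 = -0.11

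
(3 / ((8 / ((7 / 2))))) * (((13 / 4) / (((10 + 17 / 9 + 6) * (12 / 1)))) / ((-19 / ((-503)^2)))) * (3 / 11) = -88806159 / 1230592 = -72.17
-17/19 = -0.89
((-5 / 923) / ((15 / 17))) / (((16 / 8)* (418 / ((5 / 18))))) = -85 / 41667912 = -0.00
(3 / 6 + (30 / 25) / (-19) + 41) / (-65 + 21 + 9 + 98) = 7873 / 11970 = 0.66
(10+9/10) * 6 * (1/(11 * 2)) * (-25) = -1635/22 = -74.32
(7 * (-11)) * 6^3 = -16632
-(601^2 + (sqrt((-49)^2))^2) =-363602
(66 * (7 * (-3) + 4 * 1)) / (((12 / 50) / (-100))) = 467500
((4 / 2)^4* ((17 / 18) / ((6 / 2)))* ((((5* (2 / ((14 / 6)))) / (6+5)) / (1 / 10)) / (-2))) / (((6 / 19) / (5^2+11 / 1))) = -258400 / 231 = -1118.61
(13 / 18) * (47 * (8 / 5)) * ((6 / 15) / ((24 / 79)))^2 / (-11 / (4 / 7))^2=15253004 / 60031125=0.25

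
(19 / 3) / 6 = 19 / 18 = 1.06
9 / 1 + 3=12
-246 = -246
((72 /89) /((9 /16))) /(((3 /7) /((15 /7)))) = 640 /89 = 7.19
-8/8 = -1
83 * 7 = 581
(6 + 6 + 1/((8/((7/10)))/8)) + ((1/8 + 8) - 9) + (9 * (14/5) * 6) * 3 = 18617/40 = 465.42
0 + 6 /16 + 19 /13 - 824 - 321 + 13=-117537 /104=-1130.16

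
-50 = -50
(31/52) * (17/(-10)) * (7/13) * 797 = -2940133/6760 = -434.93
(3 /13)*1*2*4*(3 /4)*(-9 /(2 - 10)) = 81 /52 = 1.56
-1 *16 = -16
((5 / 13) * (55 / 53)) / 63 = 275 / 43407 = 0.01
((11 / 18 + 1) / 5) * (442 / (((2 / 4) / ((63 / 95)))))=89726 / 475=188.90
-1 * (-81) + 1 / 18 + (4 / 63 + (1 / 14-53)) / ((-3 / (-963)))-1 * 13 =-1064803 / 63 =-16901.63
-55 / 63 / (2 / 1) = -55 / 126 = -0.44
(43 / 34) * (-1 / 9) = -43 / 306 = -0.14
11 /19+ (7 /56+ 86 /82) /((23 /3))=104929 /143336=0.73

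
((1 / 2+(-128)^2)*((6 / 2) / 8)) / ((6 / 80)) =163845 / 2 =81922.50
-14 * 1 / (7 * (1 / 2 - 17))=4 / 33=0.12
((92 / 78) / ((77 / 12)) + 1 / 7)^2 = 106929 / 1002001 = 0.11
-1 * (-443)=443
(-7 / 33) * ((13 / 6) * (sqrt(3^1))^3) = -91 * sqrt(3) / 66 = -2.39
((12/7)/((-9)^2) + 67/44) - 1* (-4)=5.54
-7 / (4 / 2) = -3.50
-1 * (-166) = 166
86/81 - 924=-74758/81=-922.94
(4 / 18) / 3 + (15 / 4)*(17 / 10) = 6.45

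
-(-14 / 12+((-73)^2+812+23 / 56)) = -1031561 / 168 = -6140.24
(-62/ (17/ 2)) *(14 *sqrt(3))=-1736 *sqrt(3)/ 17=-176.87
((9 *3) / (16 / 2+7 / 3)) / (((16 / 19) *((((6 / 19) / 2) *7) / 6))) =29241 / 1736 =16.84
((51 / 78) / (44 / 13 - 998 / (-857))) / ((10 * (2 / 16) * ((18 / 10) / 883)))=12864427 / 228069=56.41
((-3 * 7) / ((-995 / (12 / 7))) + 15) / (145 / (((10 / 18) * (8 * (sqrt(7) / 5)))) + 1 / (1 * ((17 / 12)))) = -151923968 / 54405462715 + 1003105128 * sqrt(7) / 10881092543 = 0.24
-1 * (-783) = 783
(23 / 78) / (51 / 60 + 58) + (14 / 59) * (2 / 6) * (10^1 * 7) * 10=49987790 / 902759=55.37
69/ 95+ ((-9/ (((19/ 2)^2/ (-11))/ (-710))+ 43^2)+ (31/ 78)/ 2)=301597091/ 281580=1071.09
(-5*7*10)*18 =-6300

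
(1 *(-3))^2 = 9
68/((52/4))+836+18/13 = 10954/13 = 842.62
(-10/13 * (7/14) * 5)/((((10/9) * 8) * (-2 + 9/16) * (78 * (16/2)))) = 15/62192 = 0.00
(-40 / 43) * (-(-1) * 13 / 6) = -260 / 129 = -2.02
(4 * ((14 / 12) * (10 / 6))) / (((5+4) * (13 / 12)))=0.80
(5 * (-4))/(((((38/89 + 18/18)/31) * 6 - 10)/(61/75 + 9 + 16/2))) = 3686024/100605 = 36.64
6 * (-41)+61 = -185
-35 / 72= -0.49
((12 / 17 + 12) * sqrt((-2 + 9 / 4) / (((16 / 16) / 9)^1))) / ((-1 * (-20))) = 81 / 85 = 0.95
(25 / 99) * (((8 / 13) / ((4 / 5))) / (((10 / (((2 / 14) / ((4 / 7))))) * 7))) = 0.00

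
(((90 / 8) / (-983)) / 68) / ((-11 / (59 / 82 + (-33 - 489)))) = -1923525 / 241173152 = -0.01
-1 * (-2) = 2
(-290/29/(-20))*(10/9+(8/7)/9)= 13/21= 0.62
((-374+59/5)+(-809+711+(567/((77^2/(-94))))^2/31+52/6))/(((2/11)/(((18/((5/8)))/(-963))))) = 1198078007416/16224856725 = 73.84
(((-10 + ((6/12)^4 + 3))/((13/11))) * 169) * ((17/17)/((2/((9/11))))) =-12987/32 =-405.84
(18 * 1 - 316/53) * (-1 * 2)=-24.08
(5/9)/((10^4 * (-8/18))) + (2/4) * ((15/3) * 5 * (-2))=-25.00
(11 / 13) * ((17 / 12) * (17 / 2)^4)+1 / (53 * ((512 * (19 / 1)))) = 125822047951 / 20107776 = 6257.38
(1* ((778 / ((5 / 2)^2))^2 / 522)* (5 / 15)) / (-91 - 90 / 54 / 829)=-2007121744 / 18459388125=-0.11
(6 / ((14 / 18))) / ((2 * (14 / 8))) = 108 / 49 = 2.20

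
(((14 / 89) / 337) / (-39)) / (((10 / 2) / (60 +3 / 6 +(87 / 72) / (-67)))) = -136157 / 940460508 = -0.00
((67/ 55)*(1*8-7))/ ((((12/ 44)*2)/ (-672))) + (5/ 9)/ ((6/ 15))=-134947/ 90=-1499.41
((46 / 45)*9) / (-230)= -1 / 25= -0.04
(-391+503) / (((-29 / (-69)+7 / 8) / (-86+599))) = 31715712 / 715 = 44357.64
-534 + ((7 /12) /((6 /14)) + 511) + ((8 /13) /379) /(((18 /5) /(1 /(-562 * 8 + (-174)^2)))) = -549705937 /25403612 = -21.64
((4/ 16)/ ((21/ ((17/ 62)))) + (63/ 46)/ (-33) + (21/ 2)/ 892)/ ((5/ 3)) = -0.02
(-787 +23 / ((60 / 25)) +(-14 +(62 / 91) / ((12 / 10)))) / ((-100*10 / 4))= 287869 / 91000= 3.16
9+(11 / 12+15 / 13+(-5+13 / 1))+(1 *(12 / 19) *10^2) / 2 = 150125 / 2964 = 50.65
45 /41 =1.10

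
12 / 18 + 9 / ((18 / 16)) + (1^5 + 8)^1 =53 / 3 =17.67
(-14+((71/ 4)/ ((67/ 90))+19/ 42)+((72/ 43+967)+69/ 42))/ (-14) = -118656127/ 1694028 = -70.04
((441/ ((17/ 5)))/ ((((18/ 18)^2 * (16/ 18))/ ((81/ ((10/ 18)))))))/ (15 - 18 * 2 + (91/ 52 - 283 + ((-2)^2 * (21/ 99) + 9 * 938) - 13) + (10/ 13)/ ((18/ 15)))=413756343/ 158078002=2.62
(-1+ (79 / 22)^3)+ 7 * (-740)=-54674249 / 10648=-5134.70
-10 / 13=-0.77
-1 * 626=-626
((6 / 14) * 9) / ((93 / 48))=432 / 217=1.99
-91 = -91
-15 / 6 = -2.50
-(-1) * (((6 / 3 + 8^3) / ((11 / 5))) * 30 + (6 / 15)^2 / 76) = 36622511 / 5225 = 7009.09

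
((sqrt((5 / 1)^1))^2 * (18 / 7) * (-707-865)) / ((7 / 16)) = -2263680 / 49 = -46197.55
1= 1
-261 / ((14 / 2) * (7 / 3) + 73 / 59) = -14.85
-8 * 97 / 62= -388 / 31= -12.52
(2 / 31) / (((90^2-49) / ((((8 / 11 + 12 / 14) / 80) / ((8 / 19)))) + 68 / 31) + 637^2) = 2318 / 20728629053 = 0.00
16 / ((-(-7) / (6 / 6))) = 2.29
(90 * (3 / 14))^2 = 18225 / 49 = 371.94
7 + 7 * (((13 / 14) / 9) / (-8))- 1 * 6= 131 / 144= 0.91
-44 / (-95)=44 / 95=0.46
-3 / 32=-0.09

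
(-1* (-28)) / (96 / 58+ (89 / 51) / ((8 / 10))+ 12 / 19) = 3147312 / 502235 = 6.27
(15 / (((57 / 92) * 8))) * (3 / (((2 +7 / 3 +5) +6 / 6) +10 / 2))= 45 / 76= 0.59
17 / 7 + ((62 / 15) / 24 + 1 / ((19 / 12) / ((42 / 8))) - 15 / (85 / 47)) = -967609 / 406980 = -2.38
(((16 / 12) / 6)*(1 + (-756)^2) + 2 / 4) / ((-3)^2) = 2286157 / 162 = 14112.08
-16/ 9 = -1.78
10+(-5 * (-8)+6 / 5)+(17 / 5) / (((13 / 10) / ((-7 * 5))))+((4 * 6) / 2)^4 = 1345218 / 65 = 20695.66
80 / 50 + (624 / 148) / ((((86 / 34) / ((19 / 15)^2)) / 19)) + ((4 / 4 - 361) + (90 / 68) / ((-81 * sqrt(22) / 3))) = -36702724 / 119325 - 5 * sqrt(22) / 2244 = -307.60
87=87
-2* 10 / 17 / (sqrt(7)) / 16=-5* sqrt(7) / 476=-0.03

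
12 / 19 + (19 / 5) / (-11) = 299 / 1045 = 0.29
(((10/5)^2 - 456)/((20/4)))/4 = -113/5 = -22.60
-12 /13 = -0.92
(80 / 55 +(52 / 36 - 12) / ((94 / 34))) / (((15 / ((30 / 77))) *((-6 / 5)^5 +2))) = 4909375 / 39052629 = 0.13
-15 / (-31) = 15 / 31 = 0.48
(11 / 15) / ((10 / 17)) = 187 / 150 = 1.25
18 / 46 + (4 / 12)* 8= 211 / 69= 3.06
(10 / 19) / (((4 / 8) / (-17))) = -340 / 19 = -17.89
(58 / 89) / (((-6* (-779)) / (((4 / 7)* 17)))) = 1972 / 1455951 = 0.00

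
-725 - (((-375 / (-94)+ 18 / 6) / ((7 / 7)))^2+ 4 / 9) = -61575085 / 79524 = -774.30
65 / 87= 0.75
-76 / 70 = -38 / 35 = -1.09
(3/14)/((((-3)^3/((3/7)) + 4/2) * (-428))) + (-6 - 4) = -3655117/365512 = -10.00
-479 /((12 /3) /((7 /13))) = -3353 /52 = -64.48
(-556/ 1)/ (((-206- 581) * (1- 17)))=-139/ 3148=-0.04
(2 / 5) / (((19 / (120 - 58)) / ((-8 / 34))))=-496 / 1615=-0.31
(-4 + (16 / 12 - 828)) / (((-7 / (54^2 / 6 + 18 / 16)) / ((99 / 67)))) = 11445489 / 134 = 85414.10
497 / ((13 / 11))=5467 / 13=420.54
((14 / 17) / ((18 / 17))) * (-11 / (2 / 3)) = -77 / 6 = -12.83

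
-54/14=-27/7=-3.86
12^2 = 144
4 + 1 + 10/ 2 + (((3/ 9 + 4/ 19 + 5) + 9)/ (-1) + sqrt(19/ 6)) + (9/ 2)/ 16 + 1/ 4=-7319/ 1824 + sqrt(114)/ 6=-2.23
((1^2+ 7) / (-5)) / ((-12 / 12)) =8 / 5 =1.60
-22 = -22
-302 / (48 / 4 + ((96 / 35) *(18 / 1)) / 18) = -20.48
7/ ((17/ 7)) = 49/ 17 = 2.88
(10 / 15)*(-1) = -2 / 3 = -0.67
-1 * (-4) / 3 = 4 / 3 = 1.33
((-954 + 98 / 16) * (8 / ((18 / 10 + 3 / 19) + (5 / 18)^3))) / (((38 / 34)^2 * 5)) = -12780752184 / 20835913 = -613.40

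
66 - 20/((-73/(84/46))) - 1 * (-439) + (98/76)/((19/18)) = 307133774/606119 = 506.72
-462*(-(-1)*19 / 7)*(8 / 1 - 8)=0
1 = 1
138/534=23/89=0.26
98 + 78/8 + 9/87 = 12511/116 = 107.85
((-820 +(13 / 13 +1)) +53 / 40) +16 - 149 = -37987 / 40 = -949.68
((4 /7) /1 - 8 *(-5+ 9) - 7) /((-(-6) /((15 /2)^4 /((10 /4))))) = -907875 /112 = -8106.03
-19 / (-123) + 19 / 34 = 2983 / 4182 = 0.71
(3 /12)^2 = 1 /16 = 0.06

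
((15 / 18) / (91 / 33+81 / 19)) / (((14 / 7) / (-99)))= -103455 / 17608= -5.88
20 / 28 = 5 / 7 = 0.71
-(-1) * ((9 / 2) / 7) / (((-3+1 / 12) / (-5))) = 1.10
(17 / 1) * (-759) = -12903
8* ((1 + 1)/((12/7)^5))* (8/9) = 16807/17496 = 0.96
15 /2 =7.50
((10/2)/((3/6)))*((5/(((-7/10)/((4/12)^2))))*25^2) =-312500/63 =-4960.32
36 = 36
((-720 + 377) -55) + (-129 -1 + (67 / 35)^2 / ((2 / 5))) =-254231 / 490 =-518.84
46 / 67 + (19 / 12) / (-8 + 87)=44881 / 63516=0.71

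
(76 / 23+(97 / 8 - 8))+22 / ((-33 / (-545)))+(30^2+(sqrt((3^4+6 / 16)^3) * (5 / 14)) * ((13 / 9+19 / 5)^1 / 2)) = 1958.22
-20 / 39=-0.51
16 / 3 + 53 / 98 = 1727 / 294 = 5.87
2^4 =16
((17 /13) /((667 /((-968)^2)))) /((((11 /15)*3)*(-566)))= -3620320 /2453893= -1.48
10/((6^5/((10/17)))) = 25/33048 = 0.00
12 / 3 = 4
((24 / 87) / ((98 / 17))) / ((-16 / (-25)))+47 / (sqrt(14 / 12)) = 43.59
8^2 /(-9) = -64 /9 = -7.11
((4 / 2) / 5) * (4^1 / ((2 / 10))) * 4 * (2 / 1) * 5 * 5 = 1600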